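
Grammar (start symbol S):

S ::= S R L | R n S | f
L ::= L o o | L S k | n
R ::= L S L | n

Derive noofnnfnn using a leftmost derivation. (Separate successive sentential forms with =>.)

S=>SRL=>RnSRL=>LSLnSRL=>LooSLnSRL=>nooSLnSRL=>noofLnSRL=>noofnnSRL=>noofnnfRL=>noofnnfnL=>noofnnfnn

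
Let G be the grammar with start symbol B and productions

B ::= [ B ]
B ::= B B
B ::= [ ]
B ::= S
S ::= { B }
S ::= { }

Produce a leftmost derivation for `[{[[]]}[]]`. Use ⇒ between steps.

B ⇒ [B]   [B ::= [ B ]]
[B] ⇒ [BB]   [B ::= B B]
[BB] ⇒ [SB]   [B ::= S]
[SB] ⇒ [{B}B]   [S ::= { B }]
[{B}B] ⇒ [{[B]}B]   [B ::= [ B ]]
[{[B]}B] ⇒ [{[[]]}B]   [B ::= [ ]]
[{[[]]}B] ⇒ [{[[]]}[]]   [B ::= [ ]]

B ⇒ [B] ⇒ [BB] ⇒ [SB] ⇒ [{B}B] ⇒ [{[B]}B] ⇒ [{[[]]}B] ⇒ [{[[]]}[]]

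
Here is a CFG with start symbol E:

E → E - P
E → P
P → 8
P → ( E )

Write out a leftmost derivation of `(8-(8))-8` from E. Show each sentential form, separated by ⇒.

E ⇒ E-P ⇒ P-P ⇒ (E)-P ⇒ (E-P)-P ⇒ (P-P)-P ⇒ (8-P)-P ⇒ (8-(E))-P ⇒ (8-(P))-P ⇒ (8-(8))-P ⇒ (8-(8))-8

E ⇒ E-P   [E → E - P]
E-P ⇒ P-P   [E → P]
P-P ⇒ (E)-P   [P → ( E )]
(E)-P ⇒ (E-P)-P   [E → E - P]
(E-P)-P ⇒ (P-P)-P   [E → P]
(P-P)-P ⇒ (8-P)-P   [P → 8]
(8-P)-P ⇒ (8-(E))-P   [P → ( E )]
(8-(E))-P ⇒ (8-(P))-P   [E → P]
(8-(P))-P ⇒ (8-(8))-P   [P → 8]
(8-(8))-P ⇒ (8-(8))-8   [P → 8]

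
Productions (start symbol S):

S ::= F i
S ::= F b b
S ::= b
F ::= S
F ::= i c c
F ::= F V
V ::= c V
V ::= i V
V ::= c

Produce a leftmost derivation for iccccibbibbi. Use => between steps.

S => Fi => Si => Fbbi => Sbbi => Fibbi => Sibbi => Fbbibbi => Sbbibbi => Fibbibbi => FVibbibbi => FVVibbibbi => iccVVibbibbi => icccVibbibbi => iccccibbibbi

S => Fi   [S ::= F i]
Fi => Si   [F ::= S]
Si => Fbbi   [S ::= F b b]
Fbbi => Sbbi   [F ::= S]
Sbbi => Fibbi   [S ::= F i]
Fibbi => Sibbi   [F ::= S]
Sibbi => Fbbibbi   [S ::= F b b]
Fbbibbi => Sbbibbi   [F ::= S]
Sbbibbi => Fibbibbi   [S ::= F i]
Fibbibbi => FVibbibbi   [F ::= F V]
FVibbibbi => FVVibbibbi   [F ::= F V]
FVVibbibbi => iccVVibbibbi   [F ::= i c c]
iccVVibbibbi => icccVibbibbi   [V ::= c]
icccVibbibbi => iccccibbibbi   [V ::= c]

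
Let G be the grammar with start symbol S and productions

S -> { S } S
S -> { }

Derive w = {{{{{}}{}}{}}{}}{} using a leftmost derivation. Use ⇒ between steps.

S⇒{S}S⇒{{S}S}S⇒{{{S}S}S}S⇒{{{{S}S}S}S}S⇒{{{{{}}S}S}S}S⇒{{{{{}}{}}S}S}S⇒{{{{{}}{}}{}}S}S⇒{{{{{}}{}}{}}{}}S⇒{{{{{}}{}}{}}{}}{}

S ⇒ {S}S   [S -> { S } S]
{S}S ⇒ {{S}S}S   [S -> { S } S]
{{S}S}S ⇒ {{{S}S}S}S   [S -> { S } S]
{{{S}S}S}S ⇒ {{{{S}S}S}S}S   [S -> { S } S]
{{{{S}S}S}S}S ⇒ {{{{{}}S}S}S}S   [S -> { }]
{{{{{}}S}S}S}S ⇒ {{{{{}}{}}S}S}S   [S -> { }]
{{{{{}}{}}S}S}S ⇒ {{{{{}}{}}{}}S}S   [S -> { }]
{{{{{}}{}}{}}S}S ⇒ {{{{{}}{}}{}}{}}S   [S -> { }]
{{{{{}}{}}{}}{}}S ⇒ {{{{{}}{}}{}}{}}{}   [S -> { }]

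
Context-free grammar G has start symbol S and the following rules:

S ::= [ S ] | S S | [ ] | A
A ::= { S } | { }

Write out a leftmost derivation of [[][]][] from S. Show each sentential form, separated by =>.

S=>SS=>[S]S=>[SS]S=>[[]S]S=>[[][]]S=>[[][]][]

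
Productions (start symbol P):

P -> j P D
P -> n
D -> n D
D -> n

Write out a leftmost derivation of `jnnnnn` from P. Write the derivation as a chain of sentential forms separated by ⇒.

P ⇒ jPD   [P -> j P D]
jPD ⇒ jnD   [P -> n]
jnD ⇒ jnnD   [D -> n D]
jnnD ⇒ jnnnD   [D -> n D]
jnnnD ⇒ jnnnnD   [D -> n D]
jnnnnD ⇒ jnnnnn   [D -> n]

P⇒jPD⇒jnD⇒jnnD⇒jnnnD⇒jnnnnD⇒jnnnnn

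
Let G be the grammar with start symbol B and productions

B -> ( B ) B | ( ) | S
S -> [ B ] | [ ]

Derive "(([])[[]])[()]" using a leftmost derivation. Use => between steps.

B=>(B)B=>((B)B)B=>((S)B)B=>(([])B)B=>(([])S)B=>(([])[B])B=>(([])[S])B=>(([])[[]])B=>(([])[[]])S=>(([])[[]])[B]=>(([])[[]])[()]

B => (B)B   [B -> ( B ) B]
(B)B => ((B)B)B   [B -> ( B ) B]
((B)B)B => ((S)B)B   [B -> S]
((S)B)B => (([])B)B   [S -> [ ]]
(([])B)B => (([])S)B   [B -> S]
(([])S)B => (([])[B])B   [S -> [ B ]]
(([])[B])B => (([])[S])B   [B -> S]
(([])[S])B => (([])[[]])B   [S -> [ ]]
(([])[[]])B => (([])[[]])S   [B -> S]
(([])[[]])S => (([])[[]])[B]   [S -> [ B ]]
(([])[[]])[B] => (([])[[]])[()]   [B -> ( )]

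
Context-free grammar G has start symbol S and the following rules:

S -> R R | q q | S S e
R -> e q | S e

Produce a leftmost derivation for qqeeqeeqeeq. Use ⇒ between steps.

S ⇒ RR ⇒ SeR ⇒ RReR ⇒ SeReR ⇒ RReReR ⇒ SeReReR ⇒ qqeReReR ⇒ qqeeqeReR ⇒ qqeeqeeqeR ⇒ qqeeqeeqeeq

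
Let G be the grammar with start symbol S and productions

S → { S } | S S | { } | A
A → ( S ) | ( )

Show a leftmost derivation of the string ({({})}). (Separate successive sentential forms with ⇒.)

S ⇒ A ⇒ (S) ⇒ ({S}) ⇒ ({A}) ⇒ ({(S)}) ⇒ ({({})})

S ⇒ A   [S → A]
A ⇒ (S)   [A → ( S )]
(S) ⇒ ({S})   [S → { S }]
({S}) ⇒ ({A})   [S → A]
({A}) ⇒ ({(S)})   [A → ( S )]
({(S)}) ⇒ ({({})})   [S → { }]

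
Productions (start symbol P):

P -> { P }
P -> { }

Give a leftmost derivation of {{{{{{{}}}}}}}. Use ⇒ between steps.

P ⇒ {P} ⇒ {{P}} ⇒ {{{P}}} ⇒ {{{{P}}}} ⇒ {{{{{P}}}}} ⇒ {{{{{{P}}}}}} ⇒ {{{{{{{}}}}}}}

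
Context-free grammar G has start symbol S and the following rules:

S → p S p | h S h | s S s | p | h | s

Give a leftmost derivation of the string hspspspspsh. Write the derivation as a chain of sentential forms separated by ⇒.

S⇒hSh⇒hsSsh⇒hspSpsh⇒hspsSspsh⇒hspspSpspsh⇒hspspspspsh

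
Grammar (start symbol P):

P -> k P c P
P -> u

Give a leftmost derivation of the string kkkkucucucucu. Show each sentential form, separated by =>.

P => kPcP   [P -> k P c P]
kPcP => kkPcPcP   [P -> k P c P]
kkPcPcP => kkkPcPcPcP   [P -> k P c P]
kkkPcPcPcP => kkkkPcPcPcPcP   [P -> k P c P]
kkkkPcPcPcPcP => kkkkucPcPcPcP   [P -> u]
kkkkucPcPcPcP => kkkkucucPcPcP   [P -> u]
kkkkucucPcPcP => kkkkucucucPcP   [P -> u]
kkkkucucucPcP => kkkkucucucucP   [P -> u]
kkkkucucucucP => kkkkucucucucu   [P -> u]

P=>kPcP=>kkPcPcP=>kkkPcPcPcP=>kkkkPcPcPcPcP=>kkkkucPcPcPcP=>kkkkucucPcPcP=>kkkkucucucPcP=>kkkkucucucucP=>kkkkucucucucu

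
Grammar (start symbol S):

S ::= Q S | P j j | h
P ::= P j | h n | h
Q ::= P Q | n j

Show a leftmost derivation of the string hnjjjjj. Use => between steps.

S => Pjj => Pjjj => Pjjjj => Pjjjjj => hnjjjjj

S => Pjj   [S ::= P j j]
Pjj => Pjjj   [P ::= P j]
Pjjj => Pjjjj   [P ::= P j]
Pjjjj => Pjjjjj   [P ::= P j]
Pjjjjj => hnjjjjj   [P ::= h n]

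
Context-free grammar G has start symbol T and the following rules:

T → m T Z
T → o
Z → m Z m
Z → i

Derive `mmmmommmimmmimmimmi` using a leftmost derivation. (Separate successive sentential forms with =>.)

T=>mTZ=>mmTZZ=>mmmTZZZ=>mmmmTZZZZ=>mmmmoZZZZ=>mmmmomZmZZZ=>mmmmommZmmZZZ=>mmmmommmZmmmZZZ=>mmmmommmimmmZZZ=>mmmmommmimmmiZZ=>mmmmommmimmmimZmZ=>mmmmommmimmmimmZmmZ=>mmmmommmimmmimmimmZ=>mmmmommmimmmimmimmi

T => mTZ   [T → m T Z]
mTZ => mmTZZ   [T → m T Z]
mmTZZ => mmmTZZZ   [T → m T Z]
mmmTZZZ => mmmmTZZZZ   [T → m T Z]
mmmmTZZZZ => mmmmoZZZZ   [T → o]
mmmmoZZZZ => mmmmomZmZZZ   [Z → m Z m]
mmmmomZmZZZ => mmmmommZmmZZZ   [Z → m Z m]
mmmmommZmmZZZ => mmmmommmZmmmZZZ   [Z → m Z m]
mmmmommmZmmmZZZ => mmmmommmimmmZZZ   [Z → i]
mmmmommmimmmZZZ => mmmmommmimmmiZZ   [Z → i]
mmmmommmimmmiZZ => mmmmommmimmmimZmZ   [Z → m Z m]
mmmmommmimmmimZmZ => mmmmommmimmmimmZmmZ   [Z → m Z m]
mmmmommmimmmimmZmmZ => mmmmommmimmmimmimmZ   [Z → i]
mmmmommmimmmimmimmZ => mmmmommmimmmimmimmi   [Z → i]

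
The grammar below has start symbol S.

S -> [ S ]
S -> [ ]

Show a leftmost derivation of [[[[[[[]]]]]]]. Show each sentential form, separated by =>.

S => [S] => [[S]] => [[[S]]] => [[[[S]]]] => [[[[[S]]]]] => [[[[[[S]]]]]] => [[[[[[[]]]]]]]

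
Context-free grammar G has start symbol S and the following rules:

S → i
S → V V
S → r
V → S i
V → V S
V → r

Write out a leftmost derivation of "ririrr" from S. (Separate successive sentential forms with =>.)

S => VV => SiV => riV => riVS => riVSS => riSiSS => ririSS => ririrS => ririrr

S => VV   [S → V V]
VV => SiV   [V → S i]
SiV => riV   [S → r]
riV => riVS   [V → V S]
riVS => riVSS   [V → V S]
riVSS => riSiSS   [V → S i]
riSiSS => ririSS   [S → r]
ririSS => ririrS   [S → r]
ririrS => ririrr   [S → r]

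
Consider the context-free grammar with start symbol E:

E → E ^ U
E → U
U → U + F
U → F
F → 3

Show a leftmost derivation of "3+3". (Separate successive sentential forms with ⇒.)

E ⇒ U   [E → U]
U ⇒ U+F   [U → U + F]
U+F ⇒ F+F   [U → F]
F+F ⇒ 3+F   [F → 3]
3+F ⇒ 3+3   [F → 3]

E ⇒ U ⇒ U+F ⇒ F+F ⇒ 3+F ⇒ 3+3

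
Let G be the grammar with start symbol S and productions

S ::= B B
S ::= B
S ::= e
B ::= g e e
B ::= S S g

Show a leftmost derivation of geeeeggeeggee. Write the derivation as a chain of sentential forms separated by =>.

S=>BB=>SSgB=>BSgB=>geeSgB=>geeBBgB=>geeSSgBgB=>geeeSgBgB=>geeeegBgB=>geeeeggeegB=>geeeeggeeggee

S => BB   [S ::= B B]
BB => SSgB   [B ::= S S g]
SSgB => BSgB   [S ::= B]
BSgB => geeSgB   [B ::= g e e]
geeSgB => geeBBgB   [S ::= B B]
geeBBgB => geeSSgBgB   [B ::= S S g]
geeSSgBgB => geeeSgBgB   [S ::= e]
geeeSgBgB => geeeegBgB   [S ::= e]
geeeegBgB => geeeeggeegB   [B ::= g e e]
geeeeggeegB => geeeeggeeggee   [B ::= g e e]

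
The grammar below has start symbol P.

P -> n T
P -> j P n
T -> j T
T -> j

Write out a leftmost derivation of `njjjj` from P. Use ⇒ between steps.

P ⇒ nT   [P -> n T]
nT ⇒ njT   [T -> j T]
njT ⇒ njjT   [T -> j T]
njjT ⇒ njjjT   [T -> j T]
njjjT ⇒ njjjj   [T -> j]

P ⇒ nT ⇒ njT ⇒ njjT ⇒ njjjT ⇒ njjjj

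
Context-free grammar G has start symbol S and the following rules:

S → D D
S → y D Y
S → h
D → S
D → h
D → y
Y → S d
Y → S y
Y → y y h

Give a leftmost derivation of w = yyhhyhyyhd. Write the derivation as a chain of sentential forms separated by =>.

S => yDY => yyY => yySd => yyDDd => yyhDd => yyhSd => yyhDDd => yyhhDd => yyhhSd => yyhhyDYd => yyhhyhYd => yyhhyhyyhd

S => yDY   [S → y D Y]
yDY => yyY   [D → y]
yyY => yySd   [Y → S d]
yySd => yyDDd   [S → D D]
yyDDd => yyhDd   [D → h]
yyhDd => yyhSd   [D → S]
yyhSd => yyhDDd   [S → D D]
yyhDDd => yyhhDd   [D → h]
yyhhDd => yyhhSd   [D → S]
yyhhSd => yyhhyDYd   [S → y D Y]
yyhhyDYd => yyhhyhYd   [D → h]
yyhhyhYd => yyhhyhyyhd   [Y → y y h]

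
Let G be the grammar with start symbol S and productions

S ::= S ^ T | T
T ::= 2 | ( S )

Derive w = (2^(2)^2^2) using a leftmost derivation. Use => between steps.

S => T => (S) => (S^T) => (S^T^T) => (S^T^T^T) => (T^T^T^T) => (2^T^T^T) => (2^(S)^T^T) => (2^(T)^T^T) => (2^(2)^T^T) => (2^(2)^2^T) => (2^(2)^2^2)

S => T   [S ::= T]
T => (S)   [T ::= ( S )]
(S) => (S^T)   [S ::= S ^ T]
(S^T) => (S^T^T)   [S ::= S ^ T]
(S^T^T) => (S^T^T^T)   [S ::= S ^ T]
(S^T^T^T) => (T^T^T^T)   [S ::= T]
(T^T^T^T) => (2^T^T^T)   [T ::= 2]
(2^T^T^T) => (2^(S)^T^T)   [T ::= ( S )]
(2^(S)^T^T) => (2^(T)^T^T)   [S ::= T]
(2^(T)^T^T) => (2^(2)^T^T)   [T ::= 2]
(2^(2)^T^T) => (2^(2)^2^T)   [T ::= 2]
(2^(2)^2^T) => (2^(2)^2^2)   [T ::= 2]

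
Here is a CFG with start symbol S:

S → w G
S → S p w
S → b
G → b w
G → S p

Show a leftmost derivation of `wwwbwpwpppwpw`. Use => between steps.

S => Spw => Spwpw => wGpwpw => wSppwpw => wwGppwpw => wwSpppwpw => wwSpwpppwpw => wwwGpwpppwpw => wwwbwpwpppwpw

S => Spw   [S → S p w]
Spw => Spwpw   [S → S p w]
Spwpw => wGpwpw   [S → w G]
wGpwpw => wSppwpw   [G → S p]
wSppwpw => wwGppwpw   [S → w G]
wwGppwpw => wwSpppwpw   [G → S p]
wwSpppwpw => wwSpwpppwpw   [S → S p w]
wwSpwpppwpw => wwwGpwpppwpw   [S → w G]
wwwGpwpppwpw => wwwbwpwpppwpw   [G → b w]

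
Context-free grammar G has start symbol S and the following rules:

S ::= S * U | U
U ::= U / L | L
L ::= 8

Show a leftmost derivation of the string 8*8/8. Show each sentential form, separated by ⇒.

S ⇒ S*U ⇒ U*U ⇒ L*U ⇒ 8*U ⇒ 8*U/L ⇒ 8*L/L ⇒ 8*8/L ⇒ 8*8/8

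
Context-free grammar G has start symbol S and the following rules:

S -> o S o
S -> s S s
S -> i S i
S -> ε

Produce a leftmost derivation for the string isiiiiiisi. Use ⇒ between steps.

S ⇒ iSi ⇒ isSsi ⇒ isiSisi ⇒ isiiSiisi ⇒ isiiiSiiisi ⇒ isiiiiiisi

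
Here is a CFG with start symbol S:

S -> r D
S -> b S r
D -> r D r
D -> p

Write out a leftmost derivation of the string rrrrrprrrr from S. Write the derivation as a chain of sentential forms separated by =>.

S => rD => rrDr => rrrDrr => rrrrDrrr => rrrrrDrrrr => rrrrrprrrr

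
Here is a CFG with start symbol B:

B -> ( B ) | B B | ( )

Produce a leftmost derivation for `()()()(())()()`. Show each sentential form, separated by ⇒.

B⇒BB⇒()B⇒()BB⇒()BBB⇒()BBBB⇒()()BBB⇒()()BBBB⇒()()()BBB⇒()()()(B)BB⇒()()()(())BB⇒()()()(())()B⇒()()()(())()()

B ⇒ BB   [B -> B B]
BB ⇒ ()B   [B -> ( )]
()B ⇒ ()BB   [B -> B B]
()BB ⇒ ()BBB   [B -> B B]
()BBB ⇒ ()BBBB   [B -> B B]
()BBBB ⇒ ()()BBB   [B -> ( )]
()()BBB ⇒ ()()BBBB   [B -> B B]
()()BBBB ⇒ ()()()BBB   [B -> ( )]
()()()BBB ⇒ ()()()(B)BB   [B -> ( B )]
()()()(B)BB ⇒ ()()()(())BB   [B -> ( )]
()()()(())BB ⇒ ()()()(())()B   [B -> ( )]
()()()(())()B ⇒ ()()()(())()()   [B -> ( )]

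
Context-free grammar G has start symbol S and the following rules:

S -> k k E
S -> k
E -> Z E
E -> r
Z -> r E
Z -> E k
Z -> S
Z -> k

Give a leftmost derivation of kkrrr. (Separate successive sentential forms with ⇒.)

S ⇒ kkE   [S -> k k E]
kkE ⇒ kkZE   [E -> Z E]
kkZE ⇒ kkrEE   [Z -> r E]
kkrEE ⇒ kkrrE   [E -> r]
kkrrE ⇒ kkrrr   [E -> r]

S ⇒ kkE ⇒ kkZE ⇒ kkrEE ⇒ kkrrE ⇒ kkrrr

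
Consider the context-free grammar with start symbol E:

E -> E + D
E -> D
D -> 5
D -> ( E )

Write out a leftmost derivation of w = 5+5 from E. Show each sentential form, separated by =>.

E => E+D   [E -> E + D]
E+D => D+D   [E -> D]
D+D => 5+D   [D -> 5]
5+D => 5+5   [D -> 5]

E=>E+D=>D+D=>5+D=>5+5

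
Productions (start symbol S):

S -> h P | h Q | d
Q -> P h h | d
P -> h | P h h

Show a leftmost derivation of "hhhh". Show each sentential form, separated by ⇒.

S ⇒ hQ   [S -> h Q]
hQ ⇒ hPhh   [Q -> P h h]
hPhh ⇒ hhhh   [P -> h]

S ⇒ hQ ⇒ hPhh ⇒ hhhh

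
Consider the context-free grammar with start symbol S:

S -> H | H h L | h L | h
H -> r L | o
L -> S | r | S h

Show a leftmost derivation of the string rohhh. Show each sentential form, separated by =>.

S => H => rL => rS => rHhL => rohL => rohS => rohhL => rohhS => rohhh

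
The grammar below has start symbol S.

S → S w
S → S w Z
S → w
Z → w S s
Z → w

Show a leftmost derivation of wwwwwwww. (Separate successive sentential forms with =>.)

S => Sw   [S → S w]
Sw => Sww   [S → S w]
Sww => SwZww   [S → S w Z]
SwZww => SwZwZww   [S → S w Z]
SwZwZww => SwwZwZww   [S → S w]
SwwZwZww => wwwZwZww   [S → w]
wwwZwZww => wwwwwZww   [Z → w]
wwwwwZww => wwwwwwww   [Z → w]

S => Sw => Sww => SwZww => SwZwZww => SwwZwZww => wwwZwZww => wwwwwZww => wwwwwwww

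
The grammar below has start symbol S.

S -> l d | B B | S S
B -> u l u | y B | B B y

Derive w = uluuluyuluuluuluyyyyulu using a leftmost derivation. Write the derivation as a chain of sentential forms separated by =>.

S=>BB=>BByB=>uluByB=>uluBByyB=>uluuluByyB=>uluuluyByyB=>uluuluyBByyyB=>uluuluyuluByyyB=>uluuluyuluBByyyyB=>uluuluyuluuluByyyyB=>uluuluyuluuluuluyyyyB=>uluuluyuluuluuluyyyyulu

S => BB   [S -> B B]
BB => BByB   [B -> B B y]
BByB => uluByB   [B -> u l u]
uluByB => uluBByyB   [B -> B B y]
uluBByyB => uluuluByyB   [B -> u l u]
uluuluByyB => uluuluyByyB   [B -> y B]
uluuluyByyB => uluuluyBByyyB   [B -> B B y]
uluuluyBByyyB => uluuluyuluByyyB   [B -> u l u]
uluuluyuluByyyB => uluuluyuluBByyyyB   [B -> B B y]
uluuluyuluBByyyyB => uluuluyuluuluByyyyB   [B -> u l u]
uluuluyuluuluByyyyB => uluuluyuluuluuluyyyyB   [B -> u l u]
uluuluyuluuluuluyyyyB => uluuluyuluuluuluyyyyulu   [B -> u l u]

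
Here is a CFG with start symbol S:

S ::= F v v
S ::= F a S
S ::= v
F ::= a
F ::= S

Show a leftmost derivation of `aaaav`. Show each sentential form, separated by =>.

S => FaS => aaS => aaFaS => aaaaS => aaaav

S => FaS   [S ::= F a S]
FaS => aaS   [F ::= a]
aaS => aaFaS   [S ::= F a S]
aaFaS => aaaaS   [F ::= a]
aaaaS => aaaav   [S ::= v]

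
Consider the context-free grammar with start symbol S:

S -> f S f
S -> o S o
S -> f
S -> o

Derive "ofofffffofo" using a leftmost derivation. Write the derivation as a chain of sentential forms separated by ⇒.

S ⇒ oSo ⇒ ofSfo ⇒ ofoSofo ⇒ ofofSfofo ⇒ ofoffSffofo ⇒ ofofffffofo

S ⇒ oSo   [S -> o S o]
oSo ⇒ ofSfo   [S -> f S f]
ofSfo ⇒ ofoSofo   [S -> o S o]
ofoSofo ⇒ ofofSfofo   [S -> f S f]
ofofSfofo ⇒ ofoffSffofo   [S -> f S f]
ofoffSffofo ⇒ ofofffffofo   [S -> f]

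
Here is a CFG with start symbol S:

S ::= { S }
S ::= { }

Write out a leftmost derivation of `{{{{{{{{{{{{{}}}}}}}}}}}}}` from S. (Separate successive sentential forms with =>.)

S => {S} => {{S}} => {{{S}}} => {{{{S}}}} => {{{{{S}}}}} => {{{{{{S}}}}}} => {{{{{{{S}}}}}}} => {{{{{{{{S}}}}}}}} => {{{{{{{{{S}}}}}}}}} => {{{{{{{{{{S}}}}}}}}}} => {{{{{{{{{{{S}}}}}}}}}}} => {{{{{{{{{{{{S}}}}}}}}}}}} => {{{{{{{{{{{{{}}}}}}}}}}}}}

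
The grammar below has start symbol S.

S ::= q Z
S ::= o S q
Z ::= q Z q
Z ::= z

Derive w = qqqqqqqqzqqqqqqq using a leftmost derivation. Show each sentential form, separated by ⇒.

S ⇒ qZ ⇒ qqZq ⇒ qqqZqq ⇒ qqqqZqqq ⇒ qqqqqZqqqq ⇒ qqqqqqZqqqqq ⇒ qqqqqqqZqqqqqq ⇒ qqqqqqqqZqqqqqqq ⇒ qqqqqqqqzqqqqqqq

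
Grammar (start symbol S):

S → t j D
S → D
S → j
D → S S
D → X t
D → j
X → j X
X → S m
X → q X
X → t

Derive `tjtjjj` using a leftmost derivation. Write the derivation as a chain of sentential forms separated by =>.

S => tjD => tjSS => tjtjDS => tjtjjS => tjtjjD => tjtjjj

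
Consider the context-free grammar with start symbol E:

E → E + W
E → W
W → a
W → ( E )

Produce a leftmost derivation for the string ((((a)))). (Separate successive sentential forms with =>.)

E => W   [E → W]
W => (E)   [W → ( E )]
(E) => (W)   [E → W]
(W) => ((E))   [W → ( E )]
((E)) => ((W))   [E → W]
((W)) => (((E)))   [W → ( E )]
(((E))) => (((W)))   [E → W]
(((W))) => ((((E))))   [W → ( E )]
((((E)))) => ((((W))))   [E → W]
((((W)))) => ((((a))))   [W → a]

E => W => (E) => (W) => ((E)) => ((W)) => (((E))) => (((W))) => ((((E)))) => ((((W)))) => ((((a))))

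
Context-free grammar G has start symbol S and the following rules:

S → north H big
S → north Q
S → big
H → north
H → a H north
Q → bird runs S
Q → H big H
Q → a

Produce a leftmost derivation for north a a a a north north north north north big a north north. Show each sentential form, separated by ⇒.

S ⇒ north Q   [S → north Q]
north Q ⇒ north H big H   [Q → H big H]
north H big H ⇒ north a H north big H   [H → a H north]
north a H north big H ⇒ north a a H north north big H   [H → a H north]
north a a H north north big H ⇒ north a a a H north north north big H   [H → a H north]
north a a a H north north north big H ⇒ north a a a a H north north north north big H   [H → a H north]
north a a a a H north north north north big H ⇒ north a a a a north north north north north big H   [H → north]
north a a a a north north north north north big H ⇒ north a a a a north north north north north big a H north   [H → a H north]
north a a a a north north north north north big a H north ⇒ north a a a a north north north north north big a north north   [H → north]

S ⇒ north Q ⇒ north H big H ⇒ north a H north big H ⇒ north a a H north north big H ⇒ north a a a H north north north big H ⇒ north a a a a H north north north north big H ⇒ north a a a a north north north north north big H ⇒ north a a a a north north north north north big a H north ⇒ north a a a a north north north north north big a north north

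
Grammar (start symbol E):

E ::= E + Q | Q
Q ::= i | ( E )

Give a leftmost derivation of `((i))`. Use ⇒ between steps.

E ⇒ Q   [E ::= Q]
Q ⇒ (E)   [Q ::= ( E )]
(E) ⇒ (Q)   [E ::= Q]
(Q) ⇒ ((E))   [Q ::= ( E )]
((E)) ⇒ ((Q))   [E ::= Q]
((Q)) ⇒ ((i))   [Q ::= i]

E ⇒ Q ⇒ (E) ⇒ (Q) ⇒ ((E)) ⇒ ((Q)) ⇒ ((i))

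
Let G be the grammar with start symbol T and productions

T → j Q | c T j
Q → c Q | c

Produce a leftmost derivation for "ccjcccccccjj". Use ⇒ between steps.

T⇒cTj⇒ccTjj⇒ccjQjj⇒ccjcQjj⇒ccjccQjj⇒ccjcccQjj⇒ccjccccQjj⇒ccjcccccQjj⇒ccjccccccQjj⇒ccjcccccccjj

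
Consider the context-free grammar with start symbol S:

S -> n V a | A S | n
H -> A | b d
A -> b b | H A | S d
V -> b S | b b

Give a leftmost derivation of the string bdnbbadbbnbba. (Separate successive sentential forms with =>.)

S => AS => HAS => bdAS => bdSdS => bdnVadS => bdnbbadS => bdnbbadAS => bdnbbadbbS => bdnbbadbbnVa => bdnbbadbbnbba

S => AS   [S -> A S]
AS => HAS   [A -> H A]
HAS => bdAS   [H -> b d]
bdAS => bdSdS   [A -> S d]
bdSdS => bdnVadS   [S -> n V a]
bdnVadS => bdnbbadS   [V -> b b]
bdnbbadS => bdnbbadAS   [S -> A S]
bdnbbadAS => bdnbbadbbS   [A -> b b]
bdnbbadbbS => bdnbbadbbnVa   [S -> n V a]
bdnbbadbbnVa => bdnbbadbbnbba   [V -> b b]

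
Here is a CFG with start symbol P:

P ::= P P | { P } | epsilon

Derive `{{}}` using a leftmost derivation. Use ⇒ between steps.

P ⇒ {P}   [P ::= { P }]
{P} ⇒ {PP}   [P ::= P P]
{PP} ⇒ {PPP}   [P ::= P P]
{PPP} ⇒ {PPPP}   [P ::= P P]
{PPPP} ⇒ {{P}PPP}   [P ::= { P }]
{{P}PPP} ⇒ {{}PPP}   [P ::= epsilon]
{{}PPP} ⇒ {{}PP}   [P ::= epsilon]
{{}PP} ⇒ {{}P}   [P ::= epsilon]
{{}P} ⇒ {{}}   [P ::= epsilon]

P ⇒ {P} ⇒ {PP} ⇒ {PPP} ⇒ {PPPP} ⇒ {{P}PPP} ⇒ {{}PPP} ⇒ {{}PP} ⇒ {{}P} ⇒ {{}}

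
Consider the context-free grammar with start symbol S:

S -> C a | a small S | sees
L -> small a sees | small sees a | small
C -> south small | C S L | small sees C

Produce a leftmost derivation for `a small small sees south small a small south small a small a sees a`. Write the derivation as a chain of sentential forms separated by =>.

S => a small S   [S -> a small S]
a small S => a small C a   [S -> C a]
a small C a => a small C S L a   [C -> C S L]
a small C S L a => a small small sees C S L a   [C -> small sees C]
a small small sees C S L a => a small small sees south small S L a   [C -> south small]
a small small sees south small S L a => a small small sees south small a small S L a   [S -> a small S]
a small small sees south small a small S L a => a small small sees south small a small C a L a   [S -> C a]
a small small sees south small a small C a L a => a small small sees south small a small south small a L a   [C -> south small]
a small small sees south small a small south small a L a => a small small sees south small a small south small a small a sees a   [L -> small a sees]

S => a small S => a small C a => a small C S L a => a small small sees C S L a => a small small sees south small S L a => a small small sees south small a small S L a => a small small sees south small a small C a L a => a small small sees south small a small south small a L a => a small small sees south small a small south small a small a sees a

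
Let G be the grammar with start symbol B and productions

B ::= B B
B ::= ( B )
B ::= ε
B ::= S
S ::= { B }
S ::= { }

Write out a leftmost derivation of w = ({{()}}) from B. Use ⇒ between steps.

B⇒(B)⇒(S)⇒({B})⇒({BB})⇒({SB})⇒({{B}B})⇒({{(B)}B})⇒({{()}B})⇒({{()}})

B ⇒ (B)   [B ::= ( B )]
(B) ⇒ (S)   [B ::= S]
(S) ⇒ ({B})   [S ::= { B }]
({B}) ⇒ ({BB})   [B ::= B B]
({BB}) ⇒ ({SB})   [B ::= S]
({SB}) ⇒ ({{B}B})   [S ::= { B }]
({{B}B}) ⇒ ({{(B)}B})   [B ::= ( B )]
({{(B)}B}) ⇒ ({{()}B})   [B ::= ε]
({{()}B}) ⇒ ({{()}})   [B ::= ε]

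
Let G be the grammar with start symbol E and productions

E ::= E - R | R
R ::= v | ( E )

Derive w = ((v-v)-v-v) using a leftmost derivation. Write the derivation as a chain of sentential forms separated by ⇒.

E ⇒ R ⇒ (E) ⇒ (E-R) ⇒ (E-R-R) ⇒ (R-R-R) ⇒ ((E)-R-R) ⇒ ((E-R)-R-R) ⇒ ((R-R)-R-R) ⇒ ((v-R)-R-R) ⇒ ((v-v)-R-R) ⇒ ((v-v)-v-R) ⇒ ((v-v)-v-v)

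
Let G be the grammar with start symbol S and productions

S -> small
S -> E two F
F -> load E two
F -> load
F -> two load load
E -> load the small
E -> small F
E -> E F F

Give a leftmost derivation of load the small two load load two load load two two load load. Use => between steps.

S => E two F   [S -> E two F]
E two F => E F F two F   [E -> E F F]
E F F two F => load the small F F two F   [E -> load the small]
load the small F F two F => load the small two load load F two F   [F -> two load load]
load the small two load load F two F => load the small two load load two load load two F   [F -> two load load]
load the small two load load two load load two F => load the small two load load two load load two two load load   [F -> two load load]

S => E two F => E F F two F => load the small F F two F => load the small two load load F two F => load the small two load load two load load two F => load the small two load load two load load two two load load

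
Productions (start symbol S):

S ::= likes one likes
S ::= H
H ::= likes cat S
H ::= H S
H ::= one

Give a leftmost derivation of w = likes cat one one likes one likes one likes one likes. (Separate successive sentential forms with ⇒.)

S ⇒ H   [S ::= H]
H ⇒ H S   [H ::= H S]
H S ⇒ H S S   [H ::= H S]
H S S ⇒ H S S S   [H ::= H S]
H S S S ⇒ H S S S S   [H ::= H S]
H S S S S ⇒ likes cat S S S S S   [H ::= likes cat S]
likes cat S S S S S ⇒ likes cat H S S S S   [S ::= H]
likes cat H S S S S ⇒ likes cat one S S S S   [H ::= one]
likes cat one S S S S ⇒ likes cat one H S S S   [S ::= H]
likes cat one H S S S ⇒ likes cat one one S S S   [H ::= one]
likes cat one one S S S ⇒ likes cat one one likes one likes S S   [S ::= likes one likes]
likes cat one one likes one likes S S ⇒ likes cat one one likes one likes H S   [S ::= H]
likes cat one one likes one likes H S ⇒ likes cat one one likes one likes one S   [H ::= one]
likes cat one one likes one likes one S ⇒ likes cat one one likes one likes one likes one likes   [S ::= likes one likes]

S ⇒ H ⇒ H S ⇒ H S S ⇒ H S S S ⇒ H S S S S ⇒ likes cat S S S S S ⇒ likes cat H S S S S ⇒ likes cat one S S S S ⇒ likes cat one H S S S ⇒ likes cat one one S S S ⇒ likes cat one one likes one likes S S ⇒ likes cat one one likes one likes H S ⇒ likes cat one one likes one likes one S ⇒ likes cat one one likes one likes one likes one likes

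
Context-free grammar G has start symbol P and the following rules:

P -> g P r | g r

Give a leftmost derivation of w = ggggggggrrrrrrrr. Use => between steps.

P => gPr => ggPrr => gggPrrr => ggggPrrrr => gggggPrrrrr => ggggggPrrrrrr => gggggggPrrrrrrr => ggggggggrrrrrrrr

P => gPr   [P -> g P r]
gPr => ggPrr   [P -> g P r]
ggPrr => gggPrrr   [P -> g P r]
gggPrrr => ggggPrrrr   [P -> g P r]
ggggPrrrr => gggggPrrrrr   [P -> g P r]
gggggPrrrrr => ggggggPrrrrrr   [P -> g P r]
ggggggPrrrrrr => gggggggPrrrrrrr   [P -> g P r]
gggggggPrrrrrrr => ggggggggrrrrrrrr   [P -> g r]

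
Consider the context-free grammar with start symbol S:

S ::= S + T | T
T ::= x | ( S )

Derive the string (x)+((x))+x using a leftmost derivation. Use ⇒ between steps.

S ⇒ S+T ⇒ S+T+T ⇒ T+T+T ⇒ (S)+T+T ⇒ (T)+T+T ⇒ (x)+T+T ⇒ (x)+(S)+T ⇒ (x)+(T)+T ⇒ (x)+((S))+T ⇒ (x)+((T))+T ⇒ (x)+((x))+T ⇒ (x)+((x))+x

S ⇒ S+T   [S ::= S + T]
S+T ⇒ S+T+T   [S ::= S + T]
S+T+T ⇒ T+T+T   [S ::= T]
T+T+T ⇒ (S)+T+T   [T ::= ( S )]
(S)+T+T ⇒ (T)+T+T   [S ::= T]
(T)+T+T ⇒ (x)+T+T   [T ::= x]
(x)+T+T ⇒ (x)+(S)+T   [T ::= ( S )]
(x)+(S)+T ⇒ (x)+(T)+T   [S ::= T]
(x)+(T)+T ⇒ (x)+((S))+T   [T ::= ( S )]
(x)+((S))+T ⇒ (x)+((T))+T   [S ::= T]
(x)+((T))+T ⇒ (x)+((x))+T   [T ::= x]
(x)+((x))+T ⇒ (x)+((x))+x   [T ::= x]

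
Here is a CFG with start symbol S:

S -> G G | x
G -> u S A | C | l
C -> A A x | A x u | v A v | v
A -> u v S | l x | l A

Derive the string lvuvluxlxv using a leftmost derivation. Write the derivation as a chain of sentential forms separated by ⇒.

S ⇒ GG   [S -> G G]
GG ⇒ lG   [G -> l]
lG ⇒ lC   [G -> C]
lC ⇒ lvAv   [C -> v A v]
lvAv ⇒ lvuvSv   [A -> u v S]
lvuvSv ⇒ lvuvGGv   [S -> G G]
lvuvGGv ⇒ lvuvlGv   [G -> l]
lvuvlGv ⇒ lvuvluSAv   [G -> u S A]
lvuvluSAv ⇒ lvuvluxAv   [S -> x]
lvuvluxAv ⇒ lvuvluxlxv   [A -> l x]

S⇒GG⇒lG⇒lC⇒lvAv⇒lvuvSv⇒lvuvGGv⇒lvuvlGv⇒lvuvluSAv⇒lvuvluxAv⇒lvuvluxlxv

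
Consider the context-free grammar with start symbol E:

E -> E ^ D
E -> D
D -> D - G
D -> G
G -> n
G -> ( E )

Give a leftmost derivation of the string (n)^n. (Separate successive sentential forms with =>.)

E => E^D => D^D => G^D => (E)^D => (D)^D => (G)^D => (n)^D => (n)^G => (n)^n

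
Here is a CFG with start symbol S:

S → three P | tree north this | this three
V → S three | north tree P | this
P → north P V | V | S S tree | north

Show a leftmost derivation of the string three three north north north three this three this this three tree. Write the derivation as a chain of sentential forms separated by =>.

S => three P   [S → three P]
three P => three S S tree   [P → S S tree]
three S S tree => three three P S tree   [S → three P]
three three P S tree => three three north P V S tree   [P → north P V]
three three north P V S tree => three three north north P V V S tree   [P → north P V]
three three north north P V V S tree => three three north north north V V S tree   [P → north]
three three north north north V V S tree => three three north north north S three V S tree   [V → S three]
three three north north north S three V S tree => three three north north north three P three V S tree   [S → three P]
three three north north north three P three V S tree => three three north north north three V three V S tree   [P → V]
three three north north north three V three V S tree => three three north north north three this three V S tree   [V → this]
three three north north north three this three V S tree => three three north north north three this three this S tree   [V → this]
three three north north north three this three this S tree => three three north north north three this three this this three tree   [S → this three]

S => three P => three S S tree => three three P S tree => three three north P V S tree => three three north north P V V S tree => three three north north north V V S tree => three three north north north S three V S tree => three three north north north three P three V S tree => three three north north north three V three V S tree => three three north north north three this three V S tree => three three north north north three this three this S tree => three three north north north three this three this this three tree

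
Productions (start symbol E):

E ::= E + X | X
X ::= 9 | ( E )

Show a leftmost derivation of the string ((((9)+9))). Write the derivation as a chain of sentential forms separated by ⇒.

E⇒X⇒(E)⇒(X)⇒((E))⇒((X))⇒(((E)))⇒(((E+X)))⇒(((X+X)))⇒((((E)+X)))⇒((((X)+X)))⇒((((9)+X)))⇒((((9)+9)))

E ⇒ X   [E ::= X]
X ⇒ (E)   [X ::= ( E )]
(E) ⇒ (X)   [E ::= X]
(X) ⇒ ((E))   [X ::= ( E )]
((E)) ⇒ ((X))   [E ::= X]
((X)) ⇒ (((E)))   [X ::= ( E )]
(((E))) ⇒ (((E+X)))   [E ::= E + X]
(((E+X))) ⇒ (((X+X)))   [E ::= X]
(((X+X))) ⇒ ((((E)+X)))   [X ::= ( E )]
((((E)+X))) ⇒ ((((X)+X)))   [E ::= X]
((((X)+X))) ⇒ ((((9)+X)))   [X ::= 9]
((((9)+X))) ⇒ ((((9)+9)))   [X ::= 9]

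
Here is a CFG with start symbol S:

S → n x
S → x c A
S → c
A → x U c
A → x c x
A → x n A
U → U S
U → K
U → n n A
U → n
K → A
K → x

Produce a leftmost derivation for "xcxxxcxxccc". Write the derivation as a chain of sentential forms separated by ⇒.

S⇒xcA⇒xcxUc⇒xcxUSc⇒xcxUSSc⇒xcxKSSc⇒xcxxSSc⇒xcxxxcASc⇒xcxxxcxUcSc⇒xcxxxcxKcSc⇒xcxxxcxxcSc⇒xcxxxcxxccc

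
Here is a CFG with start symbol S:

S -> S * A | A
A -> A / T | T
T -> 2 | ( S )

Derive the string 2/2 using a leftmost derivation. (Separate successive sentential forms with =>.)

S => A => A/T => T/T => 2/T => 2/2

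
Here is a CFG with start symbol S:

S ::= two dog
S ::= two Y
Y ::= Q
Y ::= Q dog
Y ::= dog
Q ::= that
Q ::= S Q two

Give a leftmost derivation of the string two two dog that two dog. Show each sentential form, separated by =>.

S => two Y => two Q dog => two S Q two dog => two two dog Q two dog => two two dog that two dog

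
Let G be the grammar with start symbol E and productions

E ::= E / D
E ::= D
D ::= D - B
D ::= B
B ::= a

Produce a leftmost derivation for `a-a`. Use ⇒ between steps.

E ⇒ D   [E ::= D]
D ⇒ D-B   [D ::= D - B]
D-B ⇒ B-B   [D ::= B]
B-B ⇒ a-B   [B ::= a]
a-B ⇒ a-a   [B ::= a]

E⇒D⇒D-B⇒B-B⇒a-B⇒a-a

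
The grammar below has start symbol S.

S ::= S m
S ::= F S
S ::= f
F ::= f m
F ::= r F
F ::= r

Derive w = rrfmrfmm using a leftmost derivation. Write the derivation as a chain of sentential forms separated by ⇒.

S ⇒ Sm ⇒ FSm ⇒ rSm ⇒ rSmm ⇒ rFSmm ⇒ rrFSmm ⇒ rrfmSmm ⇒ rrfmFSmm ⇒ rrfmrSmm ⇒ rrfmrfmm

S ⇒ Sm   [S ::= S m]
Sm ⇒ FSm   [S ::= F S]
FSm ⇒ rSm   [F ::= r]
rSm ⇒ rSmm   [S ::= S m]
rSmm ⇒ rFSmm   [S ::= F S]
rFSmm ⇒ rrFSmm   [F ::= r F]
rrFSmm ⇒ rrfmSmm   [F ::= f m]
rrfmSmm ⇒ rrfmFSmm   [S ::= F S]
rrfmFSmm ⇒ rrfmrSmm   [F ::= r]
rrfmrSmm ⇒ rrfmrfmm   [S ::= f]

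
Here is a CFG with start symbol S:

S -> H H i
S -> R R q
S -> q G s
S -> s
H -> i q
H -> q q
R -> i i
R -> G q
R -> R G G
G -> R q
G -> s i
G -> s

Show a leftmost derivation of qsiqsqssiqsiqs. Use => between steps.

S => qGs => qRqs => qRGGqs => qGqGGqs => qsiqGGqs => qsiqRqGqs => qsiqRGGqGqs => qsiqGqGGqGqs => qsiqsqGGqGqs => qsiqsqsGqGqs => qsiqsqssiqGqs => qsiqsqssiqsiqs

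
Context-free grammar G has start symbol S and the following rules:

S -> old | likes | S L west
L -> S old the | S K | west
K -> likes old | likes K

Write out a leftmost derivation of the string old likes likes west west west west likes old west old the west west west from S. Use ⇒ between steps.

S ⇒ S L west ⇒ S L west L west ⇒ old L west L west ⇒ old S old the west L west ⇒ old S L west old the west L west ⇒ old likes L west old the west L west ⇒ old likes S K west old the west L west ⇒ old likes S L west K west old the west L west ⇒ old likes S L west L west K west old the west L west ⇒ old likes likes L west L west K west old the west L west ⇒ old likes likes west west L west K west old the west L west ⇒ old likes likes west west west west K west old the west L west ⇒ old likes likes west west west west likes old west old the west L west ⇒ old likes likes west west west west likes old west old the west west west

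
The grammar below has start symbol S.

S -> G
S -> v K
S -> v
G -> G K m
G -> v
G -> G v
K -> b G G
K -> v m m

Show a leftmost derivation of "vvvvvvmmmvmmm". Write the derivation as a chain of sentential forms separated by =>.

S => G => GKm => GKmKm => GvKmKm => GvvKmKm => GvvvKmKm => GvvvvKmKm => vvvvvKmKm => vvvvvvmmmKm => vvvvvvmmmvmmm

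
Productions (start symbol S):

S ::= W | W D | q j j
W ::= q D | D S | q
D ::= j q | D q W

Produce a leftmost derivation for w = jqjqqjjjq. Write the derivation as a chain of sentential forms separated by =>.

S => W => DS => jqS => jqWD => jqDSD => jqjqSD => jqjqqjjD => jqjqqjjjq

S => W   [S ::= W]
W => DS   [W ::= D S]
DS => jqS   [D ::= j q]
jqS => jqWD   [S ::= W D]
jqWD => jqDSD   [W ::= D S]
jqDSD => jqjqSD   [D ::= j q]
jqjqSD => jqjqqjjD   [S ::= q j j]
jqjqqjjD => jqjqqjjjq   [D ::= j q]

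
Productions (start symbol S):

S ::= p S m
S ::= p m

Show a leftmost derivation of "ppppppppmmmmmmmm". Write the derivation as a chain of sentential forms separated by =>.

S => pSm => ppSmm => pppSmmm => ppppSmmmm => pppppSmmmmm => ppppppSmmmmmm => pppppppSmmmmmmm => ppppppppmmmmmmmm

S => pSm   [S ::= p S m]
pSm => ppSmm   [S ::= p S m]
ppSmm => pppSmmm   [S ::= p S m]
pppSmmm => ppppSmmmm   [S ::= p S m]
ppppSmmmm => pppppSmmmmm   [S ::= p S m]
pppppSmmmmm => ppppppSmmmmmm   [S ::= p S m]
ppppppSmmmmmm => pppppppSmmmmmmm   [S ::= p S m]
pppppppSmmmmmmm => ppppppppmmmmmmmm   [S ::= p m]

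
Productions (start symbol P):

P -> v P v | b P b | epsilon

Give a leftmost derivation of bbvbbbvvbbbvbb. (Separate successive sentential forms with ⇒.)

P ⇒ bPb   [P -> b P b]
bPb ⇒ bbPbb   [P -> b P b]
bbPbb ⇒ bbvPvbb   [P -> v P v]
bbvPvbb ⇒ bbvbPbvbb   [P -> b P b]
bbvbPbvbb ⇒ bbvbbPbbvbb   [P -> b P b]
bbvbbPbbvbb ⇒ bbvbbbPbbbvbb   [P -> b P b]
bbvbbbPbbbvbb ⇒ bbvbbbvPvbbbvbb   [P -> v P v]
bbvbbbvPvbbbvbb ⇒ bbvbbbvvbbbvbb   [P -> epsilon]

P ⇒ bPb ⇒ bbPbb ⇒ bbvPvbb ⇒ bbvbPbvbb ⇒ bbvbbPbbvbb ⇒ bbvbbbPbbbvbb ⇒ bbvbbbvPvbbbvbb ⇒ bbvbbbvvbbbvbb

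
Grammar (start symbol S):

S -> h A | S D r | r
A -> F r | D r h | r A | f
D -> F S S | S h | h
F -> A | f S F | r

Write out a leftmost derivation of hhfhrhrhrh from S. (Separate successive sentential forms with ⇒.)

S ⇒ hA   [S -> h A]
hA ⇒ hDrh   [A -> D r h]
hDrh ⇒ hShrh   [D -> S h]
hShrh ⇒ hSDrhrh   [S -> S D r]
hSDrhrh ⇒ hSDrDrhrh   [S -> S D r]
hSDrDrhrh ⇒ hhADrDrhrh   [S -> h A]
hhADrDrhrh ⇒ hhfDrDrhrh   [A -> f]
hhfDrDrhrh ⇒ hhfhrDrhrh   [D -> h]
hhfhrDrhrh ⇒ hhfhrhrhrh   [D -> h]

S ⇒ hA ⇒ hDrh ⇒ hShrh ⇒ hSDrhrh ⇒ hSDrDrhrh ⇒ hhADrDrhrh ⇒ hhfDrDrhrh ⇒ hhfhrDrhrh ⇒ hhfhrhrhrh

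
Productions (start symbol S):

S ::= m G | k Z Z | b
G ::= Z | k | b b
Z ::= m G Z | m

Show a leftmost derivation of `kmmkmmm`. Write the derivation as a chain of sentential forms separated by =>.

S => kZZ => kmGZZ => kmZZZ => kmmGZZZ => kmmkZZZ => kmmkmZZ => kmmkmmZ => kmmkmmm

S => kZZ   [S ::= k Z Z]
kZZ => kmGZZ   [Z ::= m G Z]
kmGZZ => kmZZZ   [G ::= Z]
kmZZZ => kmmGZZZ   [Z ::= m G Z]
kmmGZZZ => kmmkZZZ   [G ::= k]
kmmkZZZ => kmmkmZZ   [Z ::= m]
kmmkmZZ => kmmkmmZ   [Z ::= m]
kmmkmmZ => kmmkmmm   [Z ::= m]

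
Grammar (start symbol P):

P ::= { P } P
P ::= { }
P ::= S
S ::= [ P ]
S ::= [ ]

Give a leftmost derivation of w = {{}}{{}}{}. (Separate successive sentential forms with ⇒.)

P ⇒ {P}P ⇒ {{}}P ⇒ {{}}{P}P ⇒ {{}}{{}}P ⇒ {{}}{{}}{}

P ⇒ {P}P   [P ::= { P } P]
{P}P ⇒ {{}}P   [P ::= { }]
{{}}P ⇒ {{}}{P}P   [P ::= { P } P]
{{}}{P}P ⇒ {{}}{{}}P   [P ::= { }]
{{}}{{}}P ⇒ {{}}{{}}{}   [P ::= { }]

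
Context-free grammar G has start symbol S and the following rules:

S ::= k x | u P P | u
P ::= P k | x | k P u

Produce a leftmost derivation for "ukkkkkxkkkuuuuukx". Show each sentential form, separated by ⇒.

S ⇒ uPP ⇒ uPkP ⇒ ukPukP ⇒ ukkPuukP ⇒ ukkkPuuukP ⇒ ukkkkPuuuukP ⇒ ukkkkkPuuuuukP ⇒ ukkkkkPkuuuuukP ⇒ ukkkkkPkkuuuuukP ⇒ ukkkkkPkkkuuuuukP ⇒ ukkkkkxkkkuuuuukP ⇒ ukkkkkxkkkuuuuukx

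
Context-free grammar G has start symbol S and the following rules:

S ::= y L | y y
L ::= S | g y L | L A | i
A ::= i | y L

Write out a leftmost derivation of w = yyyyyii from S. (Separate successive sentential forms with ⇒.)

S⇒yL⇒yLA⇒yLAA⇒ySAA⇒yyLAA⇒yySAA⇒yyyyAA⇒yyyyyLA⇒yyyyyiA⇒yyyyyii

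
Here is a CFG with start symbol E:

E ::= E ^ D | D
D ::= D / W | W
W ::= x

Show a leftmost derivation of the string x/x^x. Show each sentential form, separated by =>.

E => E^D   [E ::= E ^ D]
E^D => D^D   [E ::= D]
D^D => D/W^D   [D ::= D / W]
D/W^D => W/W^D   [D ::= W]
W/W^D => x/W^D   [W ::= x]
x/W^D => x/x^D   [W ::= x]
x/x^D => x/x^W   [D ::= W]
x/x^W => x/x^x   [W ::= x]

E => E^D => D^D => D/W^D => W/W^D => x/W^D => x/x^D => x/x^W => x/x^x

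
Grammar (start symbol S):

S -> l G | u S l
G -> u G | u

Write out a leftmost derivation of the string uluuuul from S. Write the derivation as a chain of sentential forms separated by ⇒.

S⇒uSl⇒ulGl⇒uluGl⇒uluuGl⇒uluuuGl⇒uluuuul

S ⇒ uSl   [S -> u S l]
uSl ⇒ ulGl   [S -> l G]
ulGl ⇒ uluGl   [G -> u G]
uluGl ⇒ uluuGl   [G -> u G]
uluuGl ⇒ uluuuGl   [G -> u G]
uluuuGl ⇒ uluuuul   [G -> u]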